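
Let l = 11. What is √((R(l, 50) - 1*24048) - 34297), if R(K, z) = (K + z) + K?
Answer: I*√58273 ≈ 241.4*I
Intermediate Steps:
R(K, z) = z + 2*K
√((R(l, 50) - 1*24048) - 34297) = √(((50 + 2*11) - 1*24048) - 34297) = √(((50 + 22) - 24048) - 34297) = √((72 - 24048) - 34297) = √(-23976 - 34297) = √(-58273) = I*√58273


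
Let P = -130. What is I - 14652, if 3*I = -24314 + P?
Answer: -22800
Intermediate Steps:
I = -8148 (I = (-24314 - 130)/3 = (⅓)*(-24444) = -8148)
I - 14652 = -8148 - 14652 = -22800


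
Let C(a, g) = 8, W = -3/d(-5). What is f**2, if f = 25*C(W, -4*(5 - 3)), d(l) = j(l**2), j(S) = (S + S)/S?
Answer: 40000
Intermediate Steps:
j(S) = 2 (j(S) = (2*S)/S = 2)
d(l) = 2
W = -3/2 ≈ -1.5000
f = 200 (f = 25*8 = 200)
f**2 = 200**2 = 40000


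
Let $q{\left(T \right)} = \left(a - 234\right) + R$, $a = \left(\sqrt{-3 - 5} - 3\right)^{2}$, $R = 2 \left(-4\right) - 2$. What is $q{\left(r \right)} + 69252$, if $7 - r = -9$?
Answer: $69009 - 12 i \sqrt{2} \approx 69009.0 - 16.971 i$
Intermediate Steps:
$r = 16$ ($r = 7 - -9 = 7 + 9 = 16$)
$R = -10$ ($R = -8 - 2 = -10$)
$a = \left(-3 + 2 i \sqrt{2}\right)^{2}$ ($a = \left(\sqrt{-8} - 3\right)^{2} = \left(2 i \sqrt{2} - 3\right)^{2} = \left(-3 + 2 i \sqrt{2}\right)^{2} \approx 1.0 - 16.971 i$)
$q{\left(T \right)} = -243 - 12 i \sqrt{2}$ ($q{\left(T \right)} = \left(\left(1 - 12 i \sqrt{2}\right) - 234\right) - 10 = \left(-233 - 12 i \sqrt{2}\right) - 10 = -243 - 12 i \sqrt{2}$)
$q{\left(r \right)} + 69252 = \left(-243 - 12 i \sqrt{2}\right) + 69252 = 69009 - 12 i \sqrt{2}$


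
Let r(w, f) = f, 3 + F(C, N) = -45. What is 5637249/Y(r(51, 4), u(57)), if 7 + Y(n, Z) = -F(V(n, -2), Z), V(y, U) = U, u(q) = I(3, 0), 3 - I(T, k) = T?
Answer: 5637249/41 ≈ 1.3749e+5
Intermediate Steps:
I(T, k) = 3 - T
u(q) = 0 (u(q) = 3 - 1*3 = 3 - 3 = 0)
F(C, N) = -48 (F(C, N) = -3 - 45 = -48)
Y(n, Z) = 41 (Y(n, Z) = -7 - 1*(-48) = -7 + 48 = 41)
5637249/Y(r(51, 4), u(57)) = 5637249/41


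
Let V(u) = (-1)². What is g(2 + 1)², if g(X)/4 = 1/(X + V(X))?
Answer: 1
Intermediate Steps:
V(u) = 1
g(X) = 4/(1 + X) (g(X) = 4/(X + 1) = 4/(1 + X))
g(2 + 1)² = (4/(1 + (2 + 1)))² = (4/(1 + 3))² = (4/4)² = (4*(¼))² = 1² = 1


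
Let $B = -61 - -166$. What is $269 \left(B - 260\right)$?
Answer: $-41695$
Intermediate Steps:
$B = 105$ ($B = -61 + 166 = 105$)
$269 \left(B - 260\right) = 269 \left(105 - 260\right) = 269 \left(-155\right) = -41695$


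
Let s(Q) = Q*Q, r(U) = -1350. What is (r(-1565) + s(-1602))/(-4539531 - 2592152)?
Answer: -2565054/7131683 ≈ -0.35967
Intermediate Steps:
s(Q) = Q²
(r(-1565) + s(-1602))/(-4539531 - 2592152) = (-1350 + (-1602)²)/(-4539531 - 2592152) = (-1350 + 2566404)/(-7131683) = 2565054*(-1/7131683) = -2565054/7131683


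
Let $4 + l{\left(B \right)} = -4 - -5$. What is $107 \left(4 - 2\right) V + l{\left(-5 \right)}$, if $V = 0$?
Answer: $-3$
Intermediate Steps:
$l{\left(B \right)} = -3$ ($l{\left(B \right)} = -4 - -1 = -4 + \left(-4 + 5\right) = -4 + 1 = -3$)
$107 \left(4 - 2\right) V + l{\left(-5 \right)} = 107 \left(4 - 2\right) 0 - 3 = 107 \cdot 2 \cdot 0 - 3 = 107 \cdot 0 - 3 = 0 - 3 = -3$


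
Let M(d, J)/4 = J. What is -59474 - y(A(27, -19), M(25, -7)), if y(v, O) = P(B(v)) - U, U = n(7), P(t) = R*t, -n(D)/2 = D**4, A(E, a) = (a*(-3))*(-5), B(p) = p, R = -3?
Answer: -65131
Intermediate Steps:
A(E, a) = 15*a (A(E, a) = -3*a*(-5) = 15*a)
n(D) = -2*D**4
M(d, J) = 4*J
P(t) = -3*t
U = -4802 (U = -2*7**4 = -2*2401 = -4802)
y(v, O) = 4802 - 3*v (y(v, O) = -3*v - 1*(-4802) = -3*v + 4802 = 4802 - 3*v)
-59474 - y(A(27, -19), M(25, -7)) = -59474 - (4802 - 45*(-19)) = -59474 - (4802 - 3*(-285)) = -59474 - (4802 + 855) = -59474 - 1*5657 = -59474 - 5657 = -65131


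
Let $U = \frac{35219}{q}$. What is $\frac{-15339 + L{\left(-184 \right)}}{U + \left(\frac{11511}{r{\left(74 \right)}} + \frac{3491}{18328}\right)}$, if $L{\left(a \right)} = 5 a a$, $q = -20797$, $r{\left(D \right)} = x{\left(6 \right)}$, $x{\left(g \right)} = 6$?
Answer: $\frac{58677293186456}{730696796091} \approx 80.303$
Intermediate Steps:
$r{\left(D \right)} = 6$
$L{\left(a \right)} = 5 a^{2}$
$U = - \frac{35219}{20797}$ ($U = \frac{35219}{-20797} = 35219 \left(- \frac{1}{20797}\right) = - \frac{35219}{20797} \approx -1.6935$)
$\frac{-15339 + L{\left(-184 \right)}}{U + \left(\frac{11511}{r{\left(74 \right)}} + \frac{3491}{18328}\right)} = \frac{-15339 + 5 \left(-184\right)^{2}}{- \frac{35219}{20797} + \left(\frac{11511}{6} + \frac{3491}{18328}\right)} = \frac{-15339 + 5 \cdot 33856}{- \frac{35219}{20797} + \left(11511 \cdot \frac{1}{6} + 3491 \cdot \frac{1}{18328}\right)} = \frac{-15339 + 169280}{- \frac{35219}{20797} + \left(\frac{3837}{2} + \frac{3491}{18328}\right)} = \frac{153941}{- \frac{35219}{20797} + \frac{35165759}{18328}} = \frac{153941}{\frac{730696796091}{381167416}} = 153941 \cdot \frac{381167416}{730696796091} = \frac{58677293186456}{730696796091}$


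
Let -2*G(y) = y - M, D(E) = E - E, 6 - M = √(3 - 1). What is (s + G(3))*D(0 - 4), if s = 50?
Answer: 0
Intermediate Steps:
M = 6 - √2 (M = 6 - √(3 - 1) = 6 - √2 ≈ 4.5858)
D(E) = 0
G(y) = 3 - y/2 - √2/2 (G(y) = -(y - (6 - √2))/2 = -(y + (-6 + √2))/2 = -(-6 + y + √2)/2 = 3 - y/2 - √2/2)
(s + G(3))*D(0 - 4) = (50 + (3 - ½*3 - √2/2))*0 = (50 + (3 - 3/2 - √2/2))*0 = (50 + (3/2 - √2/2))*0 = (103/2 - √2/2)*0 = 0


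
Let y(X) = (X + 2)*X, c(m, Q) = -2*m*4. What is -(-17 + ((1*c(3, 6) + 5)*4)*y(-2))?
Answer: 17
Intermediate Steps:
c(m, Q) = -8*m
y(X) = X*(2 + X) (y(X) = (2 + X)*X = X*(2 + X))
-(-17 + ((1*c(3, 6) + 5)*4)*y(-2)) = -(-17 + ((1*(-8*3) + 5)*4)*(-2*(2 - 2))) = -(-17 + ((1*(-24) + 5)*4)*(-2*0)) = -(-17 + ((-24 + 5)*4)*0) = -(-17 - 19*4*0) = -(-17 - 76*0) = -(-17 + 0) = -1*(-17) = 17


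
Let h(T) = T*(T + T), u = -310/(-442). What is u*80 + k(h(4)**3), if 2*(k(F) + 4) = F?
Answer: 3632380/221 ≈ 16436.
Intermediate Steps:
u = 155/221 (u = -310*(-1/442) = 155/221 ≈ 0.70136)
h(T) = 2*T**2 (h(T) = T*(2*T) = 2*T**2)
k(F) = -4 + F/2
u*80 + k(h(4)**3) = (155/221)*80 + (-4 + (2*4**2)**3/2) = 12400/221 + (-4 + (2*16)**3/2) = 12400/221 + (-4 + (1/2)*32**3) = 12400/221 + (-4 + (1/2)*32768) = 12400/221 + (-4 + 16384) = 12400/221 + 16380 = 3632380/221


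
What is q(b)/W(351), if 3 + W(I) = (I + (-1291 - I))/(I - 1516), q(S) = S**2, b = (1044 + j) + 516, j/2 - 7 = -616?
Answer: -1792935/29 ≈ -61825.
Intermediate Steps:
j = -1218 (j = 14 + 2*(-616) = 14 - 1232 = -1218)
b = 342 (b = (1044 - 1218) + 516 = -174 + 516 = 342)
W(I) = -3 - 1291/(-1516 + I) (W(I) = -3 + (I + (-1291 - I))/(I - 1516) = -3 - 1291/(-1516 + I))
q(b)/W(351) = 342**2/(((3257 - 3*351)/(-1516 + 351))) = 116964/(((3257 - 1053)/(-1165))) = 116964/((-1/1165*2204)) = 116964/(-2204/1165) = 116964*(-1165/2204) = -1792935/29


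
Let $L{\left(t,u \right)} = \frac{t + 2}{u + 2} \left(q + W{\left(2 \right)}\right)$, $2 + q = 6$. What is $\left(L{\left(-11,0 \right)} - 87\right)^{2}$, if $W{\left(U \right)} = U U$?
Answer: $15129$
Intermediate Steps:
$q = 4$ ($q = -2 + 6 = 4$)
$W{\left(U \right)} = U^{2}$
$L{\left(t,u \right)} = \frac{8 \left(2 + t\right)}{2 + u}$ ($L{\left(t,u \right)} = \frac{t + 2}{u + 2} \left(4 + 2^{2}\right) = \frac{2 + t}{2 + u} \left(4 + 4\right) = \frac{2 + t}{2 + u} 8 = \frac{8 \left(2 + t\right)}{2 + u}$)
$\left(L{\left(-11,0 \right)} - 87\right)^{2} = \left(\frac{8 \left(2 - 11\right)}{2 + 0} - 87\right)^{2} = \left(8 \cdot \frac{1}{2} \left(-9\right) - 87\right)^{2} = \left(-36 - 87\right)^{2} = \left(-123\right)^{2} = 15129$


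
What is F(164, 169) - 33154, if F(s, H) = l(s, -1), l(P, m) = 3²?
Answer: -33145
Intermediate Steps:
l(P, m) = 9
F(s, H) = 9
F(164, 169) - 33154 = 9 - 33154 = -33145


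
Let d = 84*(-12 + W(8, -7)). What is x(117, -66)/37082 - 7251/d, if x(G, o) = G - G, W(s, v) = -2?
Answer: 2417/392 ≈ 6.1658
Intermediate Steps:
x(G, o) = 0
d = -1176 (d = 84*(-12 - 2) = 84*(-14) = -1176)
x(117, -66)/37082 - 7251/d = 0/37082 - 7251/(-1176) = 0*(1/37082) - 7251*(-1/1176) = 0 + 2417/392 = 2417/392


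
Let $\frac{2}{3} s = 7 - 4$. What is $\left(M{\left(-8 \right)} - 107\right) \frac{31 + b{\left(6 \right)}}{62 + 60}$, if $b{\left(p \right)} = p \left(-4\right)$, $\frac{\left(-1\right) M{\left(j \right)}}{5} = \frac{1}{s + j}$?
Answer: $- \frac{739}{122} \approx -6.0574$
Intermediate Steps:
$s = \frac{9}{2}$ ($s = \frac{3 \left(7 - 4\right)}{2} = \frac{3}{2} \cdot 3 = \frac{9}{2} \approx 4.5$)
$M{\left(j \right)} = - \frac{5}{\frac{9}{2} + j}$
$b{\left(p \right)} = - 4 p$
$\left(M{\left(-8 \right)} - 107\right) \frac{31 + b{\left(6 \right)}}{62 + 60} = \left(- \frac{10}{9 + 2 \left(-8\right)} - 107\right) \frac{31 - 24}{62 + 60} = \left(- \frac{10}{9 - 16} - 107\right) \frac{31 - 24}{122} = \left(- \frac{10}{-7} - 107\right) 7 \cdot \frac{1}{122} = \left(\left(-10\right) \left(- \frac{1}{7}\right) - 107\right) \frac{7}{122} = \left(\frac{10}{7} - 107\right) \frac{7}{122} = \left(- \frac{739}{7}\right) \frac{7}{122} = - \frac{739}{122}$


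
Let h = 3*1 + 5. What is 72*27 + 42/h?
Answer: 7797/4 ≈ 1949.3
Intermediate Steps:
h = 8 (h = 3 + 5 = 8)
72*27 + 42/h = 72*27 + 42/8 = 1944 + 42*(⅛) = 1944 + 21/4 = 7797/4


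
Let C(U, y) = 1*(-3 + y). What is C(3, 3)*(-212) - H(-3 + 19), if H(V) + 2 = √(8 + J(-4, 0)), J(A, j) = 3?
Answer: 2 - √11 ≈ -1.3166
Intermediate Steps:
C(U, y) = -3 + y
H(V) = -2 + √11 (H(V) = -2 + √(8 + 3) = -2 + √11)
C(3, 3)*(-212) - H(-3 + 19) = (-3 + 3)*(-212) - (-2 + √11) = 0*(-212) + (2 - √11) = 0 + (2 - √11) = 2 - √11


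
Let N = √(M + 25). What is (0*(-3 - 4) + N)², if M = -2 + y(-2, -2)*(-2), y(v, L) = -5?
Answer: 33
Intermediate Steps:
M = 8 (M = -2 - 5*(-2) = -2 + 10 = 8)
N = √33 (N = √(8 + 25) = √33 ≈ 5.7446)
(0*(-3 - 4) + N)² = (0*(-3 - 4) + √33)² = (0*(-7) + √33)² = (0 + √33)² = (√33)² = 33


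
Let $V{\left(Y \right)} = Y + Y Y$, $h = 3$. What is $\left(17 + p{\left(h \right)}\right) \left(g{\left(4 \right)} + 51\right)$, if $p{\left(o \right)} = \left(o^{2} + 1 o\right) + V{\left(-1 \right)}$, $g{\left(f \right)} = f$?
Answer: $1595$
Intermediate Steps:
$V{\left(Y \right)} = Y + Y^{2}$
$p{\left(o \right)} = o + o^{2}$ ($p{\left(o \right)} = \left(o^{2} + 1 o\right) - \left(1 - 1\right) = \left(o^{2} + o\right) - 0 = \left(o + o^{2}\right) + 0 = o + o^{2}$)
$\left(17 + p{\left(h \right)}\right) \left(g{\left(4 \right)} + 51\right) = \left(17 + 3 \left(1 + 3\right)\right) \left(4 + 51\right) = \left(17 + 3 \cdot 4\right) 55 = \left(17 + 12\right) 55 = 29 \cdot 55 = 1595$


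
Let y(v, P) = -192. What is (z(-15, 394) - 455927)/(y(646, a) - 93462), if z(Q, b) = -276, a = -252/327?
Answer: 41473/8514 ≈ 4.8712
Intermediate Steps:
a = -84/109 (a = -252*1/327 = -84/109 ≈ -0.77064)
(z(-15, 394) - 455927)/(y(646, a) - 93462) = (-276 - 455927)/(-192 - 93462) = -456203/(-93654) = -456203*(-1/93654) = 41473/8514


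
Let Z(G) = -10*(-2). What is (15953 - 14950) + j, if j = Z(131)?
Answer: 1023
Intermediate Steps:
Z(G) = 20
j = 20
(15953 - 14950) + j = (15953 - 14950) + 20 = 1003 + 20 = 1023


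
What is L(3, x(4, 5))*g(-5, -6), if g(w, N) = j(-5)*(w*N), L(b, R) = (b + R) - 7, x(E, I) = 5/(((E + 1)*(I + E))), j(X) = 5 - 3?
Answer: -700/3 ≈ -233.33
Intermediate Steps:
j(X) = 2
x(E, I) = 5/((1 + E)*(E + I)) (x(E, I) = 5/(((1 + E)*(E + I))) = 5*(1/((1 + E)*(E + I))) = 5/((1 + E)*(E + I)))
L(b, R) = -7 + R + b (L(b, R) = (R + b) - 7 = -7 + R + b)
g(w, N) = 2*N*w (g(w, N) = 2*(w*N) = 2*(N*w) = 2*N*w)
L(3, x(4, 5))*g(-5, -6) = (-7 + 5/(4 + 5 + 4² + 4*5) + 3)*(2*(-6)*(-5)) = (-7 + 5/(4 + 5 + 16 + 20) + 3)*60 = (-7 + 5/45 + 3)*60 = (-7 + 5*(1/45) + 3)*60 = (-7 + ⅑ + 3)*60 = -35/9*60 = -700/3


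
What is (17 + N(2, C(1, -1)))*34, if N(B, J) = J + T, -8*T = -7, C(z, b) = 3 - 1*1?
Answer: 2703/4 ≈ 675.75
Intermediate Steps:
C(z, b) = 2 (C(z, b) = 3 - 1 = 2)
T = 7/8 (T = -⅛*(-7) = 7/8 ≈ 0.87500)
N(B, J) = 7/8 + J (N(B, J) = J + 7/8 = 7/8 + J)
(17 + N(2, C(1, -1)))*34 = (17 + (7/8 + 2))*34 = (17 + 23/8)*34 = (159/8)*34 = 2703/4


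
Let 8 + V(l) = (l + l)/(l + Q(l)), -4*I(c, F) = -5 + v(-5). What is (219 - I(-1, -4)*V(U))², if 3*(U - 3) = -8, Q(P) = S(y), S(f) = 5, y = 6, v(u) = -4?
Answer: 57380625/1024 ≈ 56036.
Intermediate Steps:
Q(P) = 5
I(c, F) = 9/4 (I(c, F) = -(-5 - 4)/4 = -¼*(-9) = 9/4)
U = ⅓ (U = 3 + (⅓)*(-8) = 3 - 8/3 = ⅓ ≈ 0.33333)
V(l) = -8 + 2*l/(5 + l) (V(l) = -8 + (l + l)/(l + 5) = -8 + (2*l)/(5 + l) = -8 + 2*l/(5 + l))
(219 - I(-1, -4)*V(U))² = (219 - 9*2*(-20 - 3*⅓)/(5 + ⅓)/4)² = (219 - 9*2*(-20 - 1)/(16/3)/4)² = (219 - 9*2*(3/16)*(-21)/4)² = (219 - 9*(-63)/(4*8))² = (219 - 1*(-567/32))² = (219 + 567/32)² = (7575/32)² = 57380625/1024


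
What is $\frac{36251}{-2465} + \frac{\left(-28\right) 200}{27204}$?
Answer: $- \frac{249994051}{16764465} \approx -14.912$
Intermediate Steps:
$\frac{36251}{-2465} + \frac{\left(-28\right) 200}{27204} = 36251 \left(- \frac{1}{2465}\right) - \frac{1400}{6801} = - \frac{36251}{2465} - \frac{1400}{6801} = - \frac{249994051}{16764465}$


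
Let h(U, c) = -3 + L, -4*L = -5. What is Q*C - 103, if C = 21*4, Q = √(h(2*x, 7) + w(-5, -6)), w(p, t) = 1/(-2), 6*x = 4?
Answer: -103 + 126*I ≈ -103.0 + 126.0*I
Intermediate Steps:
x = ⅔ (x = (⅙)*4 = ⅔ ≈ 0.66667)
L = 5/4 (L = -¼*(-5) = 5/4 ≈ 1.2500)
h(U, c) = -7/4 (h(U, c) = -3 + 5/4 = -7/4)
w(p, t) = -½
Q = 3*I/2 (Q = √(-7/4 - ½) = √(-9/4) = 3*I/2 ≈ 1.5*I)
C = 84
Q*C - 103 = (3*I/2)*84 - 103 = 126*I - 103 = -103 + 126*I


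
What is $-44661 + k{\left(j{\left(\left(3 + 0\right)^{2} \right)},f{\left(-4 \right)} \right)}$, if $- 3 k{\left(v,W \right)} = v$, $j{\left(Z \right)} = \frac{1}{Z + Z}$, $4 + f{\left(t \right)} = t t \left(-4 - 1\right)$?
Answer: $- \frac{2411695}{54} \approx -44661.0$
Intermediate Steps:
$f{\left(t \right)} = -4 - 5 t^{2}$ ($f{\left(t \right)} = -4 + t t \left(-4 - 1\right) = -4 + t^{2} \left(-5\right) = -4 - 5 t^{2}$)
$j{\left(Z \right)} = \frac{1}{2 Z}$
$k{\left(v,W \right)} = - \frac{v}{3}$
$-44661 + k{\left(j{\left(\left(3 + 0\right)^{2} \right)},f{\left(-4 \right)} \right)} = -44661 - \frac{\frac{1}{2} \frac{1}{\left(3 + 0\right)^{2}}}{3} = -44661 - \frac{\frac{1}{2} \frac{1}{3^{2}}}{3} = -44661 - \frac{\frac{1}{2} \cdot \frac{1}{9}}{3} = -44661 - \frac{1}{54} = - \frac{2411695}{54}$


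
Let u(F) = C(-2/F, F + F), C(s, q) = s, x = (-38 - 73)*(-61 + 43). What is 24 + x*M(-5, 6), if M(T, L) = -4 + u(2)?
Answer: -9966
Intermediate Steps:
x = 1998 (x = -111*(-18) = 1998)
u(F) = -2/F
M(T, L) = -5 (M(T, L) = -4 - 2/2 = -4 - 2*½ = -4 - 1 = -5)
24 + x*M(-5, 6) = 24 + 1998*(-5) = 24 - 9990 = -9966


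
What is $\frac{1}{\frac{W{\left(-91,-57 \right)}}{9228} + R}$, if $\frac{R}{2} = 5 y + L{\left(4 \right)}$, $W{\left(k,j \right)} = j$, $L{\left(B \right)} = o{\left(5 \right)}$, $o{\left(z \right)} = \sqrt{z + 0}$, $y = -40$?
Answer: $- \frac{3784768844}{1513741680041} - \frac{18923552 \sqrt{5}}{1513741680041} \approx -0.0025282$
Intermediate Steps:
$o{\left(z \right)} = \sqrt{z}$
$L{\left(B \right)} = \sqrt{5}$
$R = -400 + 2 \sqrt{5}$ ($R = 2 \left(5 \left(-40\right) + \sqrt{5}\right) = 2 \left(-200 + \sqrt{5}\right) = -400 + 2 \sqrt{5} \approx -395.53$)
$\frac{1}{\frac{W{\left(-91,-57 \right)}}{9228} + R} = \frac{1}{- \frac{57}{9228} - \left(400 - 2 \sqrt{5}\right)} = \frac{1}{\left(-57\right) \frac{1}{9228} - \left(400 - 2 \sqrt{5}\right)} = \frac{1}{- \frac{19}{3076} - \left(400 - 2 \sqrt{5}\right)} = \frac{1}{- \frac{1230419}{3076} + 2 \sqrt{5}}$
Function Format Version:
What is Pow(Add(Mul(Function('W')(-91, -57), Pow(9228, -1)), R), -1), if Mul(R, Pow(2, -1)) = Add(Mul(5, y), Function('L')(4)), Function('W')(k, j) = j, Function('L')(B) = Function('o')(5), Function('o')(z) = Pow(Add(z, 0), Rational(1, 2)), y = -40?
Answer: Add(Rational(-3784768844, 1513741680041), Mul(Rational(-18923552, 1513741680041), Pow(5, Rational(1, 2)))) ≈ -0.0025282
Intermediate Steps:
Function('o')(z) = Pow(z, Rational(1, 2))
Function('L')(B) = Pow(5, Rational(1, 2))
R = Add(-400, Mul(2, Pow(5, Rational(1, 2)))) (R = Mul(2, Add(Mul(5, -40), Pow(5, Rational(1, 2)))) = Mul(2, Add(-200, Pow(5, Rational(1, 2)))) = Add(-400, Mul(2, Pow(5, Rational(1, 2)))) ≈ -395.53)
Pow(Add(Mul(Function('W')(-91, -57), Pow(9228, -1)), R), -1) = Pow(Add(Mul(-57, Pow(9228, -1)), Add(-400, Mul(2, Pow(5, Rational(1, 2))))), -1) = Pow(Add(Mul(-57, Rational(1, 9228)), Add(-400, Mul(2, Pow(5, Rational(1, 2))))), -1) = Pow(Add(Rational(-19, 3076), Add(-400, Mul(2, Pow(5, Rational(1, 2))))), -1) = Pow(Add(Rational(-1230419, 3076), Mul(2, Pow(5, Rational(1, 2)))), -1)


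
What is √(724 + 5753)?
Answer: √6477 ≈ 80.480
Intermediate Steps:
√(724 + 5753) = √6477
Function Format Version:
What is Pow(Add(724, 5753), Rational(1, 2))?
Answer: Pow(6477, Rational(1, 2)) ≈ 80.480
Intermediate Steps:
Pow(Add(724, 5753), Rational(1, 2)) = Pow(6477, Rational(1, 2))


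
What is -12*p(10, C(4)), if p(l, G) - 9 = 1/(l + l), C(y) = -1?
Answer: -543/5 ≈ -108.60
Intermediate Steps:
p(l, G) = 9 + 1/(2*l) (p(l, G) = 9 + 1/(l + l) = 9 + 1/(2*l))
-12*p(10, C(4)) = -12*(9 + (½)/10) = -12*(9 + (½)*(⅒)) = -12*(9 + 1/20) = -12*181/20 = -543/5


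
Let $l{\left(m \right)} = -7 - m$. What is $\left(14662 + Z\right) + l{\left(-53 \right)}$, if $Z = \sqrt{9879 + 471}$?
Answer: $14708 + 15 \sqrt{46} \approx 14810.0$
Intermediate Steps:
$Z = 15 \sqrt{46}$ ($Z = \sqrt{10350} = 15 \sqrt{46} \approx 101.73$)
$\left(14662 + Z\right) + l{\left(-53 \right)} = \left(14662 + 15 \sqrt{46}\right) - -46 = \left(14662 + 15 \sqrt{46}\right) + \left(-7 + 53\right) = \left(14662 + 15 \sqrt{46}\right) + 46 = 14708 + 15 \sqrt{46}$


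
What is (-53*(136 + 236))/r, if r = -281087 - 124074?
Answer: 19716/405161 ≈ 0.048662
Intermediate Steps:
r = -405161
(-53*(136 + 236))/r = -53*(136 + 236)/(-405161) = -53*372*(-1/405161) = -19716*(-1/405161) = 19716/405161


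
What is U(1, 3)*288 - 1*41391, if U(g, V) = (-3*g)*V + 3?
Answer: -43119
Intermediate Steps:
U(g, V) = 3 - 3*V*g (U(g, V) = -3*V*g + 3 = 3 - 3*V*g)
U(1, 3)*288 - 1*41391 = (3 - 3*3*1)*288 - 1*41391 = (3 - 9)*288 - 41391 = -6*288 - 41391 = -1728 - 41391 = -43119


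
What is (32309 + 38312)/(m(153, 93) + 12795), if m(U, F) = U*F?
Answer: 70621/27024 ≈ 2.6133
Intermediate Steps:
m(U, F) = F*U
(32309 + 38312)/(m(153, 93) + 12795) = (32309 + 38312)/(93*153 + 12795) = 70621/(14229 + 12795) = 70621/27024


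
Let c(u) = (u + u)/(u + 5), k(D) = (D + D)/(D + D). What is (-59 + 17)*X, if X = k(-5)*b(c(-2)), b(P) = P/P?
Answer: -42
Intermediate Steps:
k(D) = 1 (k(D) = (2*D)/((2*D)) = (2*D)*(1/(2*D)) = 1)
c(u) = 2*u/(5 + u) (c(u) = (2*u)/(5 + u) = 2*u/(5 + u))
b(P) = 1
X = 1 (X = 1*1 = 1)
(-59 + 17)*X = (-59 + 17)*1 = -42*1 = -42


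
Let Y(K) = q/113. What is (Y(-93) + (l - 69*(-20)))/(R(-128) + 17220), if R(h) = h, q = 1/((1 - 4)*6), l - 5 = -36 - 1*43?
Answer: 2656403/34765128 ≈ 0.076410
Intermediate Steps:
l = -74 (l = 5 + (-36 - 1*43) = 5 + (-36 - 43) = 5 - 79 = -74)
q = -1/18 (q = 1/(-3*6) = 1/(-18) = -1/18 ≈ -0.055556)
Y(K) = -1/2034 (Y(K) = -1/18/113 = -1/18*1/113 = -1/2034)
(Y(-93) + (l - 69*(-20)))/(R(-128) + 17220) = (-1/2034 + (-74 - 69*(-20)))/(-128 + 17220) = (-1/2034 + (-74 + 1380))/17092 = (-1/2034 + 1306)*(1/17092) = (2656403/2034)*(1/17092) = 2656403/34765128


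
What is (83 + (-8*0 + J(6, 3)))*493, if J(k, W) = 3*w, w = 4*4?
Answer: 64583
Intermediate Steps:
w = 16
J(k, W) = 48 (J(k, W) = 3*16 = 48)
(83 + (-8*0 + J(6, 3)))*493 = (83 + (-8*0 + 48))*493 = (83 + (0 + 48))*493 = (83 + 48)*493 = 131*493 = 64583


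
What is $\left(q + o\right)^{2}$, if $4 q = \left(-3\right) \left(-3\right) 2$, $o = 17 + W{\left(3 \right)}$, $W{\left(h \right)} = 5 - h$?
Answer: $\frac{2209}{4} \approx 552.25$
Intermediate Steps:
$o = 19$ ($o = 17 + \left(5 - 3\right) = 17 + 2 = 19$)
$q = \frac{9}{2}$ ($q = \frac{\left(-3\right) \left(-3\right) 2}{4} = \frac{9 \cdot 2}{4} = \frac{1}{4} \cdot 18 = \frac{9}{2} \approx 4.5$)
$\left(q + o\right)^{2} = \left(\frac{9}{2} + 19\right)^{2} = \left(\frac{47}{2}\right)^{2} = \frac{2209}{4}$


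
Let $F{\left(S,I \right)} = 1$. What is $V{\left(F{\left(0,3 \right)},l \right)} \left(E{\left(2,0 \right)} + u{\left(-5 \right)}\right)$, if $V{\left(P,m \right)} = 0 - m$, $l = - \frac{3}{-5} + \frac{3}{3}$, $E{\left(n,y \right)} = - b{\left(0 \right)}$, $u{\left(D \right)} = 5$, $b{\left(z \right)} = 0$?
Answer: $-8$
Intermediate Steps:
$E{\left(n,y \right)} = 0$ ($E{\left(n,y \right)} = \left(-1\right) 0 = 0$)
$l = \frac{8}{5}$ ($l = \left(-3\right) \left(- \frac{1}{5}\right) + 3 \cdot \frac{1}{3} = \frac{3}{5} + 1 = \frac{8}{5} \approx 1.6$)
$V{\left(P,m \right)} = - m$
$V{\left(F{\left(0,3 \right)},l \right)} \left(E{\left(2,0 \right)} + u{\left(-5 \right)}\right) = \left(-1\right) \frac{8}{5} \left(0 + 5\right) = \left(- \frac{8}{5}\right) 5 = -8$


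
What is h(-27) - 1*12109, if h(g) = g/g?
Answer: -12108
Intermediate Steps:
h(g) = 1
h(-27) - 1*12109 = 1 - 1*12109 = 1 - 12109 = -12108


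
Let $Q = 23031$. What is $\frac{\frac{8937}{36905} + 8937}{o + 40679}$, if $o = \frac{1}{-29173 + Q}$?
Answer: $\frac{2025809238924}{9220729639385} \approx 0.2197$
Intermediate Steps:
$o = - \frac{1}{6142}$ ($o = \frac{1}{-29173 + 23031} = \frac{1}{-6142} = - \frac{1}{6142} \approx -0.00016281$)
$\frac{\frac{8937}{36905} + 8937}{o + 40679} = \frac{\frac{8937}{36905} + 8937}{- \frac{1}{6142} + 40679} = \frac{8937 \cdot \frac{1}{36905} + 8937}{\frac{249850417}{6142}} = \left(\frac{8937}{36905} + 8937\right) \frac{6142}{249850417} = \frac{329828922}{36905} \cdot \frac{6142}{249850417} = \frac{2025809238924}{9220729639385}$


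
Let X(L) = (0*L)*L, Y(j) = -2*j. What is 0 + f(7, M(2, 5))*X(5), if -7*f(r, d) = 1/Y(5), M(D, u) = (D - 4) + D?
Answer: 0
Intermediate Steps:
M(D, u) = -4 + 2*D (M(D, u) = (-4 + D) + D = -4 + 2*D)
X(L) = 0 (X(L) = 0*L = 0)
f(r, d) = 1/70 (f(r, d) = -1/(7*((-2*5))) = -⅐/(-10) = -⅐*(-⅒) = 1/70)
0 + f(7, M(2, 5))*X(5) = 0 + (1/70)*0 = 0 + 0 = 0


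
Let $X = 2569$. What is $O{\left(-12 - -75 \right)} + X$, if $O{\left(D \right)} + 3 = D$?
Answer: $2629$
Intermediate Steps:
$O{\left(D \right)} = -3 + D$
$O{\left(-12 - -75 \right)} + X = \left(-3 - -63\right) + 2569 = \left(-3 + \left(-12 + 75\right)\right) + 2569 = \left(-3 + 63\right) + 2569 = 60 + 2569 = 2629$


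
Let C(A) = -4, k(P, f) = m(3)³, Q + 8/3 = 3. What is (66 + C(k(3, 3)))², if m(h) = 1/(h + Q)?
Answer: 3844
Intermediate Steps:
Q = ⅓ (Q = -8/3 + 3 = ⅓ ≈ 0.33333)
m(h) = 1/(⅓ + h) (m(h) = 1/(h + ⅓) = 1/(⅓ + h))
k(P, f) = 27/1000 (k(P, f) = (3/(1 + 3*3))³ = (3/(1 + 9))³ = (3/10)³ = 27/1000)
(66 + C(k(3, 3)))² = (66 - 4)² = 62² = 3844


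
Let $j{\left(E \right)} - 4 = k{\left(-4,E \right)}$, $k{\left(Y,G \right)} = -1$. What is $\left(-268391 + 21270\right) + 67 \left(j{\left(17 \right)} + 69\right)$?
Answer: $-242297$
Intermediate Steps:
$j{\left(E \right)} = 3$ ($j{\left(E \right)} = 4 - 1 = 3$)
$\left(-268391 + 21270\right) + 67 \left(j{\left(17 \right)} + 69\right) = \left(-268391 + 21270\right) + 67 \left(3 + 69\right) = -247121 + 67 \cdot 72 = -247121 + 4824 = -242297$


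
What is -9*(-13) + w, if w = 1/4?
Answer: 469/4 ≈ 117.25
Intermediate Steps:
w = ¼ ≈ 0.25000
-9*(-13) + w = -9*(-13) + ¼ = 117 + ¼ = 469/4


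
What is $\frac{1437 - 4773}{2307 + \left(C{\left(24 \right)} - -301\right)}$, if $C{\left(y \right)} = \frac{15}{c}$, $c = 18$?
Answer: $- \frac{20016}{15653} \approx -1.2787$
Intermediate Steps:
$C{\left(y \right)} = \frac{5}{6}$ ($C{\left(y \right)} = \frac{15}{18} = 15 \cdot \frac{1}{18} = \frac{5}{6}$)
$\frac{1437 - 4773}{2307 + \left(C{\left(24 \right)} - -301\right)} = \frac{1437 - 4773}{2307 + \left(\frac{5}{6} - -301\right)} = - \frac{3336}{2307 + \left(\frac{5}{6} + 301\right)} = - \frac{3336}{2307 + \frac{1811}{6}} = - \frac{3336}{\frac{15653}{6}} = \left(-3336\right) \frac{6}{15653} = - \frac{20016}{15653}$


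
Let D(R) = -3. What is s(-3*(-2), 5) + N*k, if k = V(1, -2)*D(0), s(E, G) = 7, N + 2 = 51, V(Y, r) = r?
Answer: 301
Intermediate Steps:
N = 49 (N = -2 + 51 = 49)
k = 6 (k = -2*(-3) = 6)
s(-3*(-2), 5) + N*k = 7 + 49*6 = 7 + 294 = 301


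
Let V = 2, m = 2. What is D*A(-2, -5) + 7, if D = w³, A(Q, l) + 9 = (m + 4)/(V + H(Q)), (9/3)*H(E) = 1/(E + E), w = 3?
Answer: -3484/23 ≈ -151.48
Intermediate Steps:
H(E) = 1/(6*E) (H(E) = 1/(3*(E + E)) = 1/(3*((2*E))) = (1/(2*E))/3 = 1/(6*E))
A(Q, l) = -9 + 6/(2 + 1/(6*Q)) (A(Q, l) = -9 + (2 + 4)/(2 + 1/(6*Q)) = -9 + 6/(2 + 1/(6*Q)))
D = 27 (D = 3³ = 27)
D*A(-2, -5) + 7 = 27*(9*(-1 - 8*(-2))/(1 + 12*(-2))) + 7 = 27*(9*(-1 + 16)/(1 - 24)) + 7 = 27*(9*15/(-23)) + 7 = 27*(9*(-1/23)*15) + 7 = 27*(-135/23) + 7 = -3645/23 + 7 = -3484/23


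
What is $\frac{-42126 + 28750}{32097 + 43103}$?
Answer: $- \frac{209}{1175} \approx -0.17787$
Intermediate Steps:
$\frac{-42126 + 28750}{32097 + 43103} = - \frac{13376}{75200} = \left(-13376\right) \frac{1}{75200} = - \frac{209}{1175}$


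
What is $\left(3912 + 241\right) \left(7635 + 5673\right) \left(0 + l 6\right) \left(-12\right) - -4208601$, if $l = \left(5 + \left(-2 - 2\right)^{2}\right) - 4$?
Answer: $-67643975175$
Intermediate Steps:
$l = 17$ ($l = \left(5 + \left(-4\right)^{2}\right) - 4 = \left(5 + 16\right) - 4 = 21 - 4 = 17$)
$\left(3912 + 241\right) \left(7635 + 5673\right) \left(0 + l 6\right) \left(-12\right) - -4208601 = \left(3912 + 241\right) \left(7635 + 5673\right) \left(0 + 17 \cdot 6\right) \left(-12\right) - -4208601 = 4153 \cdot 13308 \left(0 + 102\right) \left(-12\right) + 4208601 = 55268124 \cdot 102 \left(-12\right) + 4208601 = 55268124 \left(-1224\right) + 4208601 = -67648183776 + 4208601 = -67643975175$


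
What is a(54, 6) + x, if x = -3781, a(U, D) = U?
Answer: -3727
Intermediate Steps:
a(54, 6) + x = 54 - 3781 = -3727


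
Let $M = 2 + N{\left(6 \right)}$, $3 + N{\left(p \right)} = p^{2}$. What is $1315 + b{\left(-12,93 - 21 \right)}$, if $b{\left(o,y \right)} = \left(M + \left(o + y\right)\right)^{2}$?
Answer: $10340$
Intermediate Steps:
$N{\left(p \right)} = -3 + p^{2}$
$M = 35$ ($M = 2 - \left(3 - 6^{2}\right) = 2 + \left(-3 + 36\right) = 2 + 33 = 35$)
$b{\left(o,y \right)} = \left(35 + o + y\right)^{2}$ ($b{\left(o,y \right)} = \left(35 + \left(o + y\right)\right)^{2} = \left(35 + o + y\right)^{2}$)
$1315 + b{\left(-12,93 - 21 \right)} = 1315 + \left(35 - 12 + \left(93 - 21\right)\right)^{2} = 1315 + \left(35 - 12 + 72\right)^{2} = 1315 + 95^{2} = 1315 + 9025 = 10340$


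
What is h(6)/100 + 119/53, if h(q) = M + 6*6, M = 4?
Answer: 701/265 ≈ 2.6453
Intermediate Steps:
h(q) = 40 (h(q) = 4 + 6*6 = 4 + 36 = 40)
h(6)/100 + 119/53 = 40/100 + 119/53 = 40*(1/100) + 119*(1/53) = ⅖ + 119/53 = 701/265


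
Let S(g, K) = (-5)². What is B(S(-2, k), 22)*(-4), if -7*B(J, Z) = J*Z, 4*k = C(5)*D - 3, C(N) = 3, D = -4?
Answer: 2200/7 ≈ 314.29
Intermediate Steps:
k = -15/4 (k = (3*(-4) - 3)/4 = (-12 - 3)/4 = (¼)*(-15) = -15/4 ≈ -3.7500)
S(g, K) = 25
B(J, Z) = -J*Z/7
B(S(-2, k), 22)*(-4) = -⅐*25*22*(-4) = -550/7*(-4) = 2200/7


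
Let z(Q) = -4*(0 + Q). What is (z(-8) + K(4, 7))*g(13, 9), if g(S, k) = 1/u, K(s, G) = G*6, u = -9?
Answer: -74/9 ≈ -8.2222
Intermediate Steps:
K(s, G) = 6*G
g(S, k) = -1/9 (g(S, k) = 1/(-9) = 1*(-1/9) = -1/9)
z(Q) = -4*Q
(z(-8) + K(4, 7))*g(13, 9) = (-4*(-8) + 6*7)*(-1/9) = (32 + 42)*(-1/9) = 74*(-1/9) = -74/9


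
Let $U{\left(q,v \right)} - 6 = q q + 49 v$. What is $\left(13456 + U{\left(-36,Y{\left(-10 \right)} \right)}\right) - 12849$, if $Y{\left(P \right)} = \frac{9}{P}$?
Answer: $\frac{18649}{10} \approx 1864.9$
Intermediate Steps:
$U{\left(q,v \right)} = 6 + q^{2} + 49 v$ ($U{\left(q,v \right)} = 6 + \left(q q + 49 v\right) = 6 + \left(q^{2} + 49 v\right) = 6 + q^{2} + 49 v$)
$\left(13456 + U{\left(-36,Y{\left(-10 \right)} \right)}\right) - 12849 = \left(13456 + \left(6 + \left(-36\right)^{2} + 49 \frac{9}{-10}\right)\right) - 12849 = \left(13456 + \left(6 + 1296 + 49 \cdot 9 \left(- \frac{1}{10}\right)\right)\right) - 12849 = \left(13456 + \left(6 + 1296 + 49 \left(- \frac{9}{10}\right)\right)\right) - 12849 = \left(13456 + \left(6 + 1296 - \frac{441}{10}\right)\right) - 12849 = \left(13456 + \frac{12579}{10}\right) - 12849 = \frac{147139}{10} - 12849 = \frac{18649}{10}$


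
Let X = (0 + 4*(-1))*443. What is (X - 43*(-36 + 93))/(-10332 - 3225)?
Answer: 4223/13557 ≈ 0.31150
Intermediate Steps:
X = -1772 (X = (0 - 4)*443 = -4*443 = -1772)
(X - 43*(-36 + 93))/(-10332 - 3225) = (-1772 - 43*(-36 + 93))/(-10332 - 3225) = (-1772 - 43*57)/(-13557) = (-1772 - 2451)*(-1/13557) = -4223*(-1/13557) = 4223/13557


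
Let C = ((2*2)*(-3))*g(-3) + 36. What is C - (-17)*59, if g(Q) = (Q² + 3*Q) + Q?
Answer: 1075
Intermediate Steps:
g(Q) = Q² + 4*Q
C = 72 (C = ((2*2)*(-3))*(-3*(4 - 3)) + 36 = (4*(-3))*(-3*1) + 36 = -12*(-3) + 36 = 36 + 36 = 72)
C - (-17)*59 = 72 - (-17)*59 = 72 - 1*(-1003) = 72 + 1003 = 1075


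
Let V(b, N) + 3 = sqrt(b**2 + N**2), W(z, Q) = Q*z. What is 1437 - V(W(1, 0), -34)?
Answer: 1406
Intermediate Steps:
V(b, N) = -3 + sqrt(N**2 + b**2) (V(b, N) = -3 + sqrt(b**2 + N**2) = -3 + sqrt(N**2 + b**2))
1437 - V(W(1, 0), -34) = 1437 - (-3 + sqrt((-34)**2 + (0*1)**2)) = 1437 - (-3 + sqrt(1156 + 0**2)) = 1437 - (-3 + sqrt(1156 + 0)) = 1437 - (-3 + sqrt(1156)) = 1437 - (-3 + 34) = 1437 - 1*31 = 1437 - 31 = 1406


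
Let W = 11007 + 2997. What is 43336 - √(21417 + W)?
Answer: 43336 - √35421 ≈ 43148.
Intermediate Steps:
W = 14004
43336 - √(21417 + W) = 43336 - √(21417 + 14004) = 43336 - √35421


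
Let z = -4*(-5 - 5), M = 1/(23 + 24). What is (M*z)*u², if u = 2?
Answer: 160/47 ≈ 3.4043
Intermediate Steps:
M = 1/47 ≈ 0.021277
z = 40 (z = -4*(-10) = 40)
(M*z)*u² = ((1/47)*40)*2² = (40/47)*4 = 160/47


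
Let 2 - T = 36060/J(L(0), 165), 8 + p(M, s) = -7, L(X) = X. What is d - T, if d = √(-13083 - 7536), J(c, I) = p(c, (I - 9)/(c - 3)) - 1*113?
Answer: -9079/32 + 3*I*√2291 ≈ -283.72 + 143.59*I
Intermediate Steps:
p(M, s) = -15 (p(M, s) = -8 - 7 = -15)
J(c, I) = -128 (J(c, I) = -15 - 1*113 = -15 - 113 = -128)
d = 3*I*√2291 (d = √(-20619) = 3*I*√2291 ≈ 143.59*I)
T = 9079/32 (T = 2 - 36060/(-128) = 2 - 36060*(-1)/128 = 2 - 1*(-9015/32) = 2 + 9015/32 = 9079/32 ≈ 283.72)
d - T = 3*I*√2291 - 1*9079/32 = 3*I*√2291 - 9079/32 = -9079/32 + 3*I*√2291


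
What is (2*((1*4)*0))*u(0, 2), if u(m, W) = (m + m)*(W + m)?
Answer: 0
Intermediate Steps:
u(m, W) = 2*m*(W + m) (u(m, W) = (2*m)*(W + m) = 2*m*(W + m))
(2*((1*4)*0))*u(0, 2) = (2*((1*4)*0))*(2*0*(2 + 0)) = (2*(4*0))*(2*0*2) = (2*0)*0 = 0*0 = 0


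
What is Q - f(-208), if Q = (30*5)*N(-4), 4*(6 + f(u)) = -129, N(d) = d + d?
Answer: -4647/4 ≈ -1161.8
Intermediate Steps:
N(d) = 2*d
f(u) = -153/4 (f(u) = -6 + (1/4)*(-129) = -6 - 129/4 = -153/4)
Q = -1200 (Q = (30*5)*(2*(-4)) = 150*(-8) = -1200)
Q - f(-208) = -1200 - 1*(-153/4) = -1200 + 153/4 = -4647/4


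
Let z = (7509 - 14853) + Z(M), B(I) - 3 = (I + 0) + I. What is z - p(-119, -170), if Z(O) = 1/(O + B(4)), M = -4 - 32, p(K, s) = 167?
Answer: -187776/25 ≈ -7511.0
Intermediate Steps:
B(I) = 3 + 2*I (B(I) = 3 + ((I + 0) + I) = 3 + (I + I) = 3 + 2*I)
M = -36
Z(O) = 1/(11 + O) (Z(O) = 1/(O + (3 + 2*4)) = 1/(O + (3 + 8)) = 1/(O + 11) = 1/(11 + O))
z = -183601/25 (z = (7509 - 14853) + 1/(11 - 36) = -7344 + 1/(-25) = -7344 - 1/25 = -183601/25 ≈ -7344.0)
z - p(-119, -170) = -183601/25 - 1*167 = -183601/25 - 167 = -187776/25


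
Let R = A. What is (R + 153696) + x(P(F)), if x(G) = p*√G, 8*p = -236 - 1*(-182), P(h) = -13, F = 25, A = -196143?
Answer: -42447 - 27*I*√13/4 ≈ -42447.0 - 24.337*I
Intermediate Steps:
R = -196143
p = -27/4 (p = (-236 - 1*(-182))/8 = (-236 + 182)/8 = (⅛)*(-54) = -27/4 ≈ -6.7500)
x(G) = -27*√G/4
(R + 153696) + x(P(F)) = (-196143 + 153696) - 27*I*√13/4 = -42447 - 27*I*√13/4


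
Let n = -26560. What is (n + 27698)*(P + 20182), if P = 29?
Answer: 23000118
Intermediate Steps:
(n + 27698)*(P + 20182) = (-26560 + 27698)*(29 + 20182) = 1138*20211 = 23000118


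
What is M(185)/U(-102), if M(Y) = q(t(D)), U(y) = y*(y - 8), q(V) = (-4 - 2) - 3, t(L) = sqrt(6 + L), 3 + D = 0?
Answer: -3/3740 ≈ -0.00080214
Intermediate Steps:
D = -3 (D = -3 + 0 = -3)
q(V) = -9 (q(V) = -6 - 3 = -9)
U(y) = y*(-8 + y)
M(Y) = -9
M(185)/U(-102) = -9*(-1/(102*(-8 - 102))) = -9/((-102*(-110))) = -9/11220 = -9*1/11220 = -3/3740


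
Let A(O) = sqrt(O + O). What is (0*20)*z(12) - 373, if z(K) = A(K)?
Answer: -373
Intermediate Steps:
A(O) = sqrt(2)*sqrt(O) (A(O) = sqrt(2*O) = sqrt(2)*sqrt(O))
z(K) = sqrt(2)*sqrt(K)
(0*20)*z(12) - 373 = (0*20)*(sqrt(2)*sqrt(12)) - 373 = 0*(sqrt(2)*(2*sqrt(3))) - 373 = 0*(2*sqrt(6)) - 373 = 0 - 373 = -373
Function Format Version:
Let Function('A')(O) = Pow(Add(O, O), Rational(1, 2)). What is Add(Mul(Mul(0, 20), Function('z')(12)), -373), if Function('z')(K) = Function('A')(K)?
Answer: -373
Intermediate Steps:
Function('A')(O) = Mul(Pow(2, Rational(1, 2)), Pow(O, Rational(1, 2))) (Function('A')(O) = Pow(Mul(2, O), Rational(1, 2)) = Mul(Pow(2, Rational(1, 2)), Pow(O, Rational(1, 2))))
Function('z')(K) = Mul(Pow(2, Rational(1, 2)), Pow(K, Rational(1, 2)))
Add(Mul(Mul(0, 20), Function('z')(12)), -373) = Add(Mul(Mul(0, 20), Mul(Pow(2, Rational(1, 2)), Pow(12, Rational(1, 2)))), -373) = Add(Mul(0, Mul(Pow(2, Rational(1, 2)), Mul(2, Pow(3, Rational(1, 2))))), -373) = Add(Mul(0, Mul(2, Pow(6, Rational(1, 2)))), -373) = Add(0, -373) = -373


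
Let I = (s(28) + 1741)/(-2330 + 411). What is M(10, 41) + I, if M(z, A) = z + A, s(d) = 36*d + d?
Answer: 95092/1919 ≈ 49.553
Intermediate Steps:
s(d) = 37*d
M(z, A) = A + z
I = -2777/1919 (I = (37*28 + 1741)/(-2330 + 411) = (1036 + 1741)/(-1919) = 2777*(-1/1919) = -2777/1919 ≈ -1.4471)
M(10, 41) + I = (41 + 10) - 2777/1919 = 51 - 2777/1919 = 95092/1919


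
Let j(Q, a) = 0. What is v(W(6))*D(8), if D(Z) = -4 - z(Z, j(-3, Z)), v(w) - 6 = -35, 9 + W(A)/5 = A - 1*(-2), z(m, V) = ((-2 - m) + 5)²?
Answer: 841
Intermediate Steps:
z(m, V) = (3 - m)²
W(A) = -35 + 5*A (W(A) = -45 + 5*(A - 1*(-2)) = -45 + 5*(A + 2) = -45 + 5*(2 + A) = -45 + (10 + 5*A) = -35 + 5*A)
v(w) = -29 (v(w) = 6 - 35 = -29)
D(Z) = -4 - (-3 + Z)²
v(W(6))*D(8) = -29*(-4 - (-3 + 8)²) = -29*(-4 - 1*5²) = -29*(-4 - 1*25) = -29*(-4 - 25) = -29*(-29) = 841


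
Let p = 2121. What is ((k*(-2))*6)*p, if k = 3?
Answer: -76356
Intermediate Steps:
((k*(-2))*6)*p = ((3*(-2))*6)*2121 = -6*6*2121 = -36*2121 = -76356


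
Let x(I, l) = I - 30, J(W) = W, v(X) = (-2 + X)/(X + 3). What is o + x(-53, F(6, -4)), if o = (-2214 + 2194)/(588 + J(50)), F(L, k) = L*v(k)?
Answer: -26487/319 ≈ -83.031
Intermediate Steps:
v(X) = (-2 + X)/(3 + X)
F(L, k) = L*(-2 + k)/(3 + k) (F(L, k) = L*((-2 + k)/(3 + k)) = L*(-2 + k)/(3 + k))
x(I, l) = -30 + I
o = -10/319 (o = (-2214 + 2194)/(588 + 50) = -20/638 = -20*1/638 = -10/319 ≈ -0.031348)
o + x(-53, F(6, -4)) = -10/319 + (-30 - 53) = -10/319 - 83 = -26487/319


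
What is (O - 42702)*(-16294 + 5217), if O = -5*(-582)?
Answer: 440775984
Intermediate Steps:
O = 2910
(O - 42702)*(-16294 + 5217) = (2910 - 42702)*(-16294 + 5217) = -39792*(-11077) = 440775984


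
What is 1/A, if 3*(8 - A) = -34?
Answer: 3/58 ≈ 0.051724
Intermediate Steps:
A = 58/3 (A = 8 - ⅓*(-34) = 8 + 34/3 = 58/3 ≈ 19.333)
1/A = 1/(58/3) = 3/58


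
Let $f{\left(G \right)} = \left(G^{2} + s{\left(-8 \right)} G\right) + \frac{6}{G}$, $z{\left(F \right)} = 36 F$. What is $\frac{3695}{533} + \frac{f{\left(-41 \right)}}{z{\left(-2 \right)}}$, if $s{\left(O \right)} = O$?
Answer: $- \frac{804679}{38376} \approx -20.968$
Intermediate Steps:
$f{\left(G \right)} = G^{2} - 8 G + \frac{6}{G}$ ($f{\left(G \right)} = \left(G^{2} - 8 G\right) + \frac{6}{G} = G^{2} - 8 G + \frac{6}{G}$)
$\frac{3695}{533} + \frac{f{\left(-41 \right)}}{z{\left(-2 \right)}} = \frac{3695}{533} + \frac{\frac{1}{-41} \left(6 + \left(-41\right)^{2} \left(-8 - 41\right)\right)}{36 \left(-2\right)} = 3695 \cdot \frac{1}{533} + \frac{\left(- \frac{1}{41}\right) \left(6 + 1681 \left(-49\right)\right)}{-72} = \frac{3695}{533} + - \frac{6 - 82369}{41} \left(- \frac{1}{72}\right) = \frac{3695}{533} + \left(- \frac{1}{41}\right) \left(-82363\right) \left(- \frac{1}{72}\right) = \frac{3695}{533} + \frac{82363}{41} \left(- \frac{1}{72}\right) = \frac{3695}{533} - \frac{82363}{2952} = - \frac{804679}{38376}$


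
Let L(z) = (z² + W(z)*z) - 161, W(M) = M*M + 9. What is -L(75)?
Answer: -428014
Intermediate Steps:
W(M) = 9 + M² (W(M) = M² + 9 = 9 + M²)
L(z) = -161 + z² + z*(9 + z²) (L(z) = (z² + (9 + z²)*z) - 161 = (z² + z*(9 + z²)) - 161 = -161 + z² + z*(9 + z²))
-L(75) = -(-161 + 75² + 75*(9 + 75²)) = -(-161 + 5625 + 75*(9 + 5625)) = -(-161 + 5625 + 75*5634) = -(-161 + 5625 + 422550) = -1*428014 = -428014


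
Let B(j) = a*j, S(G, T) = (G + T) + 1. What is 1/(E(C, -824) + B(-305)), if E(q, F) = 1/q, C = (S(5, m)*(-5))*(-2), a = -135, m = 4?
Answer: 100/4117501 ≈ 2.4287e-5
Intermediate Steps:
S(G, T) = 1 + G + T
B(j) = -135*j
C = 100 (C = ((1 + 5 + 4)*(-5))*(-2) = (10*(-5))*(-2) = -50*(-2) = 100)
1/(E(C, -824) + B(-305)) = 1/(1/100 - 135*(-305)) = 1/(1/100 + 41175) = 1/(4117501/100) = 100/4117501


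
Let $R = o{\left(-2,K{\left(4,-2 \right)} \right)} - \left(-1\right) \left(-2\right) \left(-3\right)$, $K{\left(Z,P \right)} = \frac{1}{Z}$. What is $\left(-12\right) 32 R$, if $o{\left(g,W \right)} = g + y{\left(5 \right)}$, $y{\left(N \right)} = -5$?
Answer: $384$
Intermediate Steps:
$o{\left(g,W \right)} = -5 + g$ ($o{\left(g,W \right)} = g - 5 = -5 + g$)
$R = -1$ ($R = \left(-5 - 2\right) - \left(-1\right) \left(-2\right) \left(-3\right) = -7 - 2 \left(-3\right) = -7 - -6 = -7 + 6 = -1$)
$\left(-12\right) 32 R = \left(-12\right) 32 \left(-1\right) = \left(-384\right) \left(-1\right) = 384$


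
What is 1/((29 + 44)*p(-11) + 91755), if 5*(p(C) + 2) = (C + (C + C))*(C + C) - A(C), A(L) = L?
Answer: 5/511846 ≈ 9.7686e-6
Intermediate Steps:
p(C) = -2 - C/5 + 6*C²/5 (p(C) = -2 + ((C + (C + C))*(C + C) - C)/5 = -2 + ((C + 2*C)*(2*C) - C)/5 = -2 + ((3*C)*(2*C) - C)/5 = -2 + (6*C² - C)/5 = -2 + (-C + 6*C²)/5 = -2 + (-C/5 + 6*C²/5) = -2 - C/5 + 6*C²/5)
1/((29 + 44)*p(-11) + 91755) = 1/((29 + 44)*(-2 - ⅕*(-11) + (6/5)*(-11)²) + 91755) = 1/(73*(-2 + 11/5 + (6/5)*121) + 91755) = 1/(73*(-2 + 11/5 + 726/5) + 91755) = 1/(73*(727/5) + 91755) = 1/(53071/5 + 91755) = 1/(511846/5) = 5/511846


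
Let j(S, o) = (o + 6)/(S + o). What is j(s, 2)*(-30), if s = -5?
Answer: 80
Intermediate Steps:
j(S, o) = (6 + o)/(S + o)
j(s, 2)*(-30) = ((6 + 2)/(-5 + 2))*(-30) = (8/(-3))*(-30) = -⅓*8*(-30) = -8/3*(-30) = 80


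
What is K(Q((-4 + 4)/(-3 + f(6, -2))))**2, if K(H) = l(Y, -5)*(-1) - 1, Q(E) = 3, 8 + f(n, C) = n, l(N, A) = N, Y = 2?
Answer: 9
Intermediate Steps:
f(n, C) = -8 + n
K(H) = -3 (K(H) = 2*(-1) - 1 = -2 - 1 = -3)
K(Q((-4 + 4)/(-3 + f(6, -2))))**2 = (-3)**2 = 9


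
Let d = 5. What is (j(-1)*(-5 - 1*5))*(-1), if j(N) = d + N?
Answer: 40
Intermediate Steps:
j(N) = 5 + N
(j(-1)*(-5 - 1*5))*(-1) = ((5 - 1)*(-5 - 1*5))*(-1) = (4*(-5 - 5))*(-1) = (4*(-10))*(-1) = -40*(-1) = 40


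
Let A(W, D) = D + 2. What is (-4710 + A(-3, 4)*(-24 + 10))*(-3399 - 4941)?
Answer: 39981960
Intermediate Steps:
A(W, D) = 2 + D
(-4710 + A(-3, 4)*(-24 + 10))*(-3399 - 4941) = (-4710 + (2 + 4)*(-24 + 10))*(-3399 - 4941) = (-4710 + 6*(-14))*(-8340) = (-4710 - 84)*(-8340) = -4794*(-8340) = 39981960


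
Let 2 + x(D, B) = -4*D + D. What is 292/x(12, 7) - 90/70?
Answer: -1193/133 ≈ -8.9699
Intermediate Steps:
x(D, B) = -2 - 3*D (x(D, B) = -2 + (-4*D + D) = -2 - 3*D)
292/x(12, 7) - 90/70 = 292/(-2 - 3*12) - 90/70 = 292/(-2 - 36) - 90*1/70 = 292/(-38) - 9/7 = 292*(-1/38) - 9/7 = -146/19 - 9/7 = -1193/133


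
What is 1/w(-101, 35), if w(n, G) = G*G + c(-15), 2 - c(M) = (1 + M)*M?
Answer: 1/1017 ≈ 0.00098328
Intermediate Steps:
c(M) = 2 - M*(1 + M) (c(M) = 2 - (1 + M)*M = 2 - M*(1 + M))
w(n, G) = -208 + G**2 (w(n, G) = G*G + (2 - 1*(-15) - 1*(-15)**2) = G**2 + (2 + 15 - 1*225) = G**2 + (2 + 15 - 225) = G**2 - 208 = -208 + G**2)
1/w(-101, 35) = 1/(-208 + 35**2) = 1/(-208 + 1225) = 1/1017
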